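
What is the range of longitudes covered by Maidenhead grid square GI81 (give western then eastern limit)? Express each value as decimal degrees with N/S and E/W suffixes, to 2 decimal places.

44.00° W, 42.00° W

Field G=6, I=8: +6·20° lon, +8·10° lat → SW at lon -60°, lat -10°.
Square 8, 1: +8·2° lon, +1·1° lat → SW at lon -44°, lat -9°.
Cell spans 2° lon × 1° lat.
west 44.00° W, east 42.00° W.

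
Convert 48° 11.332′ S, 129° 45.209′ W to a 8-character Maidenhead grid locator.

CE51ct94

Shift to the Maidenhead origin (180°W, 90°S): lon 50.24652, lat 41.81113.
Field (20°×10°, letters A–R): lon ⌊50.24652/20⌋ = 2 → C; lat ⌊41.81113/10⌋ = 4 → E.
Square (2°×1°, digits 0–9): lon ⌊10.24652/2⌋ = 5; lat ⌊1.81113/1⌋ = 1.
Subsquare (5′×2.5′, letters a–x): lon ⌊0.24652/0.0833333⌋ = 2 → c; lat ⌊0.81113/0.0416667⌋ = 19 → t.
Extended square (30″×15″, digits 0–9): lon ⌊0.07985/0.00833333⌋ = 9; lat ⌊0.01947/0.00416667⌋ = 4.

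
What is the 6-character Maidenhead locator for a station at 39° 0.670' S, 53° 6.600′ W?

Shift to the Maidenhead origin (180°W, 90°S): lon 126.8900, lat 50.9888.
Field: lon ⌊126.8900/20⌋ = 6 → G; lat ⌊50.9888/10⌋ = 5 → F.
Square: lon ⌊6.8900/2⌋ = 3; lat ⌊0.9888/1⌋ = 0.
Subsquare: lon ⌊0.8900/0.0833333⌋ = 10 → k; lat ⌊0.9888/0.0416667⌋ = 23 → x.

GF30kx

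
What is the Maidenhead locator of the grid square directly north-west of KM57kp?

Longitude subsquare k = 10; −1 → 9 = j.
Latitude subsquare p = 15; +1 → 16 = q.

KM57jq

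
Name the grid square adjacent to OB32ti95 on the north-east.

OB32ui06

Longitude extended square 9; +1 → 10, wraps to 0, carry into subsquare.
Longitude subsquare t = 19; +1 → 20 = u.
Latitude extended square 5; +1 → 6.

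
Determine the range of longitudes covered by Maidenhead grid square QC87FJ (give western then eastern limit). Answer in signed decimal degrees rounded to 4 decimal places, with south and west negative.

156.4167, 156.5000

Field Q=16, C=2: +16·20° lon, +2·10° lat → SW at lon 140°, lat -70°.
Square 8, 7: +8·2° lon, +7·1° lat → SW at lon 156°, lat -63°.
Subsquare f=5, j=9: +5·0.0833333° lon, +9·0.0416667° lat → SW at lon 156.417°, lat -62.625°.
Cell spans 0.0833333° lon × 0.0416667° lat.
west 156.4167, east 156.5000.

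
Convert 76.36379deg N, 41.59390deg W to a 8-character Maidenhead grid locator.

Add 180° to longitude and 90° to latitude: 138.40610, 166.36379.
Field: 138.40610/20 → 6 → G, 166.36379/10 → 16 → Q; chars GQ.
Square: 18.40610/2 → 9, 6.36379/1 → 6; chars 96.
Subsquare: 0.40610/0.0833333 → 4 → e, 0.36379/0.0416667 → 8 → i; chars ei.
Extended square: 0.07277/0.00833333 → 8, 0.03046/0.00416667 → 7; chars 87.

GQ96ei87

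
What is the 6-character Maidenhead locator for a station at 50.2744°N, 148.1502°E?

Add 180° to longitude and 90° to latitude: 328.1502, 140.2744.
Field (20°×10°, letters A–R): lon ⌊328.1502/20⌋ = 16 → Q; lat ⌊140.2744/10⌋ = 14 → O.
Square (2°×1°, digits 0–9): lon ⌊8.1502/2⌋ = 4; lat ⌊0.2744/1⌋ = 0.
Subsquare (5′×2.5′, letters a–x): lon ⌊0.1502/0.0833333⌋ = 1 → b; lat ⌊0.2744/0.0416667⌋ = 6 → g.

QO40bg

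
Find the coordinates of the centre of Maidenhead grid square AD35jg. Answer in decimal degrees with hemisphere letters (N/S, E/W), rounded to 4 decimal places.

Field A=0, D=3: +0·20° lon, +3·10° lat → SW at lon -180°, lat -60°.
Square 3, 5: +3·2° lon, +5·1° lat → SW at lon -174°, lat -55°.
Subsquare j=9, g=6: +9·0.0833333° lon, +6·0.0416667° lat → SW at lon -173.25°, lat -54.75°.
Cell spans 0.0833333° lon × 0.0416667° lat. Centre is SW corner plus half of each.
latitude 54.7292° S, longitude 173.2083° W.

54.7292° S, 173.2083° W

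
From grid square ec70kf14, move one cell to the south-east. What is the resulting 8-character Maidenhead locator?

Longitude extended square 1; +1 → 2.
Latitude extended square 4; −1 → 3.

EC70kf23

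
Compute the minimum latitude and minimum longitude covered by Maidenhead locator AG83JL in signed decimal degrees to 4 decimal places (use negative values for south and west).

-26.5417, -163.2500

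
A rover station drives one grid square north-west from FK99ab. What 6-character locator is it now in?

Longitude subsquare a = 0; −1 → -1, wraps to 23 = x, carry into square.
Longitude square 9; −1 → 8.
Latitude subsquare b = 1; +1 → 2 = c.

FK89xc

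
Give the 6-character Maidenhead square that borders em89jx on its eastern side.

Longitude subsquare j = 9; +1 → 10 = k.
The latitude characters are unchanged.

EM89kx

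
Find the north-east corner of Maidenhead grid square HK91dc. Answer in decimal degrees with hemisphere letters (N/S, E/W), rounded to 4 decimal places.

11.1250° N, 21.6667° W

Field H=7, K=10: +7·20° lon, +10·10° lat → SW at lon -40°, lat 10°.
Square 9, 1: +9·2° lon, +1·1° lat → SW at lon -22°, lat 11°.
Subsquare d=3, c=2: +3·0.0833333° lon, +2·0.0416667° lat → SW at lon -21.75°, lat 11.0833°.
Cell spans 0.0833333° lon × 0.0416667° lat. NE corner is SW corner plus one full cell.
latitude 11.1250° N, longitude 21.6667° W.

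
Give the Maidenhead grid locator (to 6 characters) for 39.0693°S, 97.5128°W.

EF10fw

Offset from 180°W / 90°S: lon 82.4872°, lat 50.9307°.
Field: lon ⌊82.4872/20⌋ = 4 → E; lat ⌊50.9307/10⌋ = 5 → F.
Square: lon ⌊2.4872/2⌋ = 1; lat ⌊0.9307/1⌋ = 0.
Subsquare: lon ⌊0.4872/0.0833333⌋ = 5 → f; lat ⌊0.9307/0.0416667⌋ = 22 → w.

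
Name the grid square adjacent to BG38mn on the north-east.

Longitude subsquare m = 12; +1 → 13 = n.
Latitude subsquare n = 13; +1 → 14 = o.

BG38no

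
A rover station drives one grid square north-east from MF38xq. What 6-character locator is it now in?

Longitude subsquare x = 23; +1 → 24, wraps to 0 = a, carry into square.
Longitude square 3; +1 → 4.
Latitude subsquare q = 16; +1 → 17 = r.

MF48ar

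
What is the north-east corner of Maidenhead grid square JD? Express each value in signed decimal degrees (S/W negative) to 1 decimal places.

-50.0, 20.0

Field J=9, D=3: +9·20° lon, +3·10° lat → SW at lon 0°, lat -60°.
Cell spans 20° lon × 10° lat. NE corner is SW corner plus one full cell.
latitude -50.0, longitude 20.0.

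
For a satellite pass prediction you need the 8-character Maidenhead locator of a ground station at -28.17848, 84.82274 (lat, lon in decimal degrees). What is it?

Offset from 180°W / 90°S: lon 264.82274°, lat 61.82152°.
Field: 264.82274/20 → 13 → N, 61.82152/10 → 6 → G; chars NG.
Square: 4.82274/2 → 2, 1.82152/1 → 1; chars 21.
Subsquare: 0.82274/0.0833333 → 9 → j, 0.82152/0.0416667 → 19 → t; chars jt.
Extended square: 0.07274/0.00833333 → 8, 0.02985/0.00416667 → 7; chars 87.

NG21jt87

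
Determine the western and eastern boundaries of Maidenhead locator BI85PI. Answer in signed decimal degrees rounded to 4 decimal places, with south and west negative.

-142.7500, -142.6667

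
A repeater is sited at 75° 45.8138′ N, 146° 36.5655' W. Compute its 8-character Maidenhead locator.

Shift to the Maidenhead origin (180°W, 90°S): lon 33.39058, lat 165.76356.
Field (20°×10°, letters A–R): lon ⌊33.39058/20⌋ = 1 → B; lat ⌊165.76356/10⌋ = 16 → Q.
Square (2°×1°, digits 0–9): lon ⌊13.39058/2⌋ = 6; lat ⌊5.76356/1⌋ = 5.
Subsquare (5′×2.5′, letters a–x): lon ⌊1.39058/0.0833333⌋ = 16 → q; lat ⌊0.76356/0.0416667⌋ = 18 → s.
Extended square (30″×15″, digits 0–9): lon ⌊0.05724/0.00833333⌋ = 6; lat ⌊0.01356/0.00416667⌋ = 3.

BQ65qs63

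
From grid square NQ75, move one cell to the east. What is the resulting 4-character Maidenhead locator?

NQ85

Longitude square 7; +1 → 8.
The latitude characters are unchanged.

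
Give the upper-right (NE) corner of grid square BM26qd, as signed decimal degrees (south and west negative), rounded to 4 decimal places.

Field B=1, M=12: +1·20° lon, +12·10° lat → SW at lon -160°, lat 30°.
Square 2, 6: +2·2° lon, +6·1° lat → SW at lon -156°, lat 36°.
Subsquare q=16, d=3: +16·0.0833333° lon, +3·0.0416667° lat → SW at lon -154.667°, lat 36.125°.
Cell spans 0.0833333° lon × 0.0416667° lat. NE corner is SW corner plus one full cell.
latitude 36.1667, longitude -154.5833.

36.1667, -154.5833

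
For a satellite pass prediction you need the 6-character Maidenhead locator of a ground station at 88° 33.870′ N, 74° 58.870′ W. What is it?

FR28mn

Offset from 180°W / 90°S: lon 105.0188°, lat 178.5645°.
Field (20°×10°, letters A–R): lon ⌊105.0188/20⌋ = 5 → F; lat ⌊178.5645/10⌋ = 17 → R.
Square (2°×1°, digits 0–9): lon ⌊5.0188/2⌋ = 2; lat ⌊8.5645/1⌋ = 8.
Subsquare (5′×2.5′, letters a–x): lon ⌊1.0188/0.0833333⌋ = 12 → m; lat ⌊0.5645/0.0416667⌋ = 13 → n.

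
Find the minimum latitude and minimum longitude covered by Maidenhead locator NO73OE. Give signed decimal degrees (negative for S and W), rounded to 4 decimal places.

Field N=13, O=14: +13·20° lon, +14·10° lat → SW at lon 80°, lat 50°.
Square 7, 3: +7·2° lon, +3·1° lat → SW at lon 94°, lat 53°.
Subsquare o=14, e=4: +14·0.0833333° lon, +4·0.0416667° lat → SW at lon 95.1667°, lat 53.1667°.
latitude 53.1667, longitude 95.1667.

53.1667, 95.1667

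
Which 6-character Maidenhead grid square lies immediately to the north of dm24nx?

DM25na

Latitude subsquare x = 23; +1 → 24, wraps to 0 = a, carry into square.
Latitude square 4; +1 → 5.
The longitude characters are unchanged.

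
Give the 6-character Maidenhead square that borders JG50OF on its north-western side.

Longitude subsquare o = 14; −1 → 13 = n.
Latitude subsquare f = 5; +1 → 6 = g.

JG50ng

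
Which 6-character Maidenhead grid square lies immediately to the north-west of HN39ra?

HN39qb

Longitude subsquare r = 17; −1 → 16 = q.
Latitude subsquare a = 0; +1 → 1 = b.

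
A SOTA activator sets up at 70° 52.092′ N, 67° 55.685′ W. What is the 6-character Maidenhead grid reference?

FQ60au

Offset from 180°W / 90°S: lon 112.0719°, lat 160.8682°.
Field: 112.0719/20 → 5 → F, 160.8682/10 → 16 → Q; chars FQ.
Square: 12.0719/2 → 6, 0.8682/1 → 0; chars 60.
Subsquare: 0.0719/0.0833333 → 0 → a, 0.8682/0.0416667 → 20 → u; chars au.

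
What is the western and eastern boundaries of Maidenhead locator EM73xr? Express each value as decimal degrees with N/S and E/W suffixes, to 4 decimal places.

84.0833° W, 84.0000° W

Field E=4, M=12: +4·20° lon, +12·10° lat → SW at lon -100°, lat 30°.
Square 7, 3: +7·2° lon, +3·1° lat → SW at lon -86°, lat 33°.
Subsquare x=23, r=17: +23·0.0833333° lon, +17·0.0416667° lat → SW at lon -84.0833°, lat 33.7083°.
Cell spans 0.0833333° lon × 0.0416667° lat.
west 84.0833° W, east 84.0000° W.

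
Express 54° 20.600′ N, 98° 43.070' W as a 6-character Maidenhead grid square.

EO04pi

Add 180° to longitude and 90° to latitude: 81.2822, 144.3433.
Field: 81.2822/20 → 4 → E, 144.3433/10 → 14 → O; chars EO.
Square: 1.2822/2 → 0, 4.3433/1 → 4; chars 04.
Subsquare: 1.2822/0.0833333 → 15 → p, 0.3433/0.0416667 → 8 → i; chars pi.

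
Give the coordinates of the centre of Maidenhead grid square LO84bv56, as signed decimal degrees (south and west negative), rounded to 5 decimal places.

54.90208, 56.12917

Field L=11, O=14: +11·20° lon, +14·10° lat → SW at lon 40°, lat 50°.
Square 8, 4: +8·2° lon, +4·1° lat → SW at lon 56°, lat 54°.
Subsquare b=1, v=21: +1·0.0833333° lon, +21·0.0416667° lat → SW at lon 56.0833°, lat 54.875°.
Extended square 5, 6: +5·0.00833333° lon, +6·0.00416667° lat → SW at lon 56.125°, lat 54.9°.
Cell spans 0.00833333° lon × 0.00416667° lat. Centre is SW corner plus half of each.
latitude 54.90208, longitude 56.12917.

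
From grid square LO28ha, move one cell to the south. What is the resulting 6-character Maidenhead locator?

LO27hx

Latitude subsquare a = 0; −1 → -1, wraps to 23 = x, carry into square.
Latitude square 8; −1 → 7.
The longitude characters are unchanged.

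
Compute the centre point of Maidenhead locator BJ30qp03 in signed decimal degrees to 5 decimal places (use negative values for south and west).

Field B=1, J=9: +1·20° lon, +9·10° lat → SW at lon -160°, lat 0°.
Square 3, 0: +3·2° lon, +0·1° lat → SW at lon -154°, lat 0°.
Subsquare q=16, p=15: +16·0.0833333° lon, +15·0.0416667° lat → SW at lon -152.667°, lat 0.625°.
Extended square 0, 3: +0·0.00833333° lon, +3·0.00416667° lat → SW at lon -152.667°, lat 0.6375°.
Cell spans 0.00833333° lon × 0.00416667° lat. Centre is SW corner plus half of each.
latitude 0.63958, longitude -152.66250.

0.63958, -152.66250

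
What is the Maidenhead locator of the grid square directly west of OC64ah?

OC54xh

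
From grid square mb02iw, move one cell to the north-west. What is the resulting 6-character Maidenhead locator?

MB02hx

Longitude subsquare i = 8; −1 → 7 = h.
Latitude subsquare w = 22; +1 → 23 = x.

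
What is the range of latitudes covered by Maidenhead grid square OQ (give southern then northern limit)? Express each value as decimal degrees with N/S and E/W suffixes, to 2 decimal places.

Field O=14, Q=16: +14·20° lon, +16·10° lat → SW at lon 100°, lat 70°.
Cell spans 20° lon × 10° lat.
south 70.00° N, north 80.00° N.

70.00° N, 80.00° N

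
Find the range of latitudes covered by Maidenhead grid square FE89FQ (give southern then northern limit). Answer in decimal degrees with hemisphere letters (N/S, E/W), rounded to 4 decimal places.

40.3333° S, 40.2917° S

Field F=5, E=4: +5·20° lon, +4·10° lat → SW at lon -80°, lat -50°.
Square 8, 9: +8·2° lon, +9·1° lat → SW at lon -64°, lat -41°.
Subsquare f=5, q=16: +5·0.0833333° lon, +16·0.0416667° lat → SW at lon -63.5833°, lat -40.3333°.
Cell spans 0.0833333° lon × 0.0416667° lat.
south 40.3333° S, north 40.2917° S.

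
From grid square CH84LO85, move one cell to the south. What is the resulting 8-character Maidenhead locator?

CH84lo84

Latitude extended square 5; −1 → 4.
The longitude characters are unchanged.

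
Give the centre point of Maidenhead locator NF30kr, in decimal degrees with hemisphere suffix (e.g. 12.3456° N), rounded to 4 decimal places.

39.2708° S, 86.8750° E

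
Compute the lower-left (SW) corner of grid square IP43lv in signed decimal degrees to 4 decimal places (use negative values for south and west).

63.8750, -11.0833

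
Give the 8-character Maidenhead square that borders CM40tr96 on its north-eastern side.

CM40ur07

Longitude extended square 9; +1 → 10, wraps to 0, carry into subsquare.
Longitude subsquare t = 19; +1 → 20 = u.
Latitude extended square 6; +1 → 7.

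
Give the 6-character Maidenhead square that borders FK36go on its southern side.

Latitude subsquare o = 14; −1 → 13 = n.
The longitude characters are unchanged.

FK36gn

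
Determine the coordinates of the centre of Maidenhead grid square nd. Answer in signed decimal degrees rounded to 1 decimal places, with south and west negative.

-55.0, 90.0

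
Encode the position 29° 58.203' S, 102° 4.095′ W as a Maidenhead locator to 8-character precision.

DG80xa17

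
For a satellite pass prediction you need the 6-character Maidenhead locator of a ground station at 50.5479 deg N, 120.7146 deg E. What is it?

PO00in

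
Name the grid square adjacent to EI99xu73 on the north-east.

EI99xu84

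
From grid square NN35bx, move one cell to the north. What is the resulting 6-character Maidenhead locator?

NN36ba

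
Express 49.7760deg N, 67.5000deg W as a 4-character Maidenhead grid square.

FN69

Shift to the Maidenhead origin (180°W, 90°S): lon 112.50, lat 139.78.
Field: 112.50/20 → 5 → F, 139.78/10 → 13 → N; chars FN.
Square: 12.50/2 → 6, 9.78/1 → 9; chars 69.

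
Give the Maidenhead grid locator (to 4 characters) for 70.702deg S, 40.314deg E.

Offset from 180°W / 90°S: lon 220.31°, lat 19.30°.
Field (20°×10°, letters A–R): 220.31/20 → 11 → L, 19.30/10 → 1 → B; chars LB.
Square (2°×1°, digits 0–9): 0.31/2 → 0, 9.30/1 → 9; chars 09.

LB09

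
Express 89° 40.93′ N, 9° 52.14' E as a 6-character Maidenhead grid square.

JR49wq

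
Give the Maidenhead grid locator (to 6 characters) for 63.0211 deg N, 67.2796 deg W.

Add 180° to longitude and 90° to latitude: 112.7204, 153.0211.
Field: 112.7204/20 → 5 → F, 153.0211/10 → 15 → P; chars FP.
Square: 12.7204/2 → 6, 3.0211/1 → 3; chars 63.
Subsquare: 0.7204/0.0833333 → 8 → i, 0.0211/0.0416667 → 0 → a; chars ia.

FP63ia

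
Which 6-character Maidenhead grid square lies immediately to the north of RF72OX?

RF73oa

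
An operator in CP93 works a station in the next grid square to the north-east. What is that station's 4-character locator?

DP04

Longitude square 9; +1 → 10, wraps to 0, carry into field.
Longitude field C = 2; +1 → 3 = D.
Latitude square 3; +1 → 4.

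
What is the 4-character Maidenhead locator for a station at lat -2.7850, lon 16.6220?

JI87

Shift to the Maidenhead origin (180°W, 90°S): lon 196.62, lat 87.22.
Field: lon ⌊196.62/20⌋ = 9 → J; lat ⌊87.22/10⌋ = 8 → I.
Square: lon ⌊16.62/2⌋ = 8; lat ⌊7.22/1⌋ = 7.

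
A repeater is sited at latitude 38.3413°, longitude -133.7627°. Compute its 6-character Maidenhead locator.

CM38ci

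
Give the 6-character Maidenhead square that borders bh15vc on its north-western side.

BH15ud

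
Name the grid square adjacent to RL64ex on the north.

Latitude subsquare x = 23; +1 → 24, wraps to 0 = a, carry into square.
Latitude square 4; +1 → 5.
The longitude characters are unchanged.

RL65ea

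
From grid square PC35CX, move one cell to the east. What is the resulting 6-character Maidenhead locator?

PC35dx

Longitude subsquare c = 2; +1 → 3 = d.
The latitude characters are unchanged.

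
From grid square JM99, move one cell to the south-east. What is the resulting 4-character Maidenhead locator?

KM08

Longitude square 9; +1 → 10, wraps to 0, carry into field.
Longitude field J = 9; +1 → 10 = K.
Latitude square 9; −1 → 8.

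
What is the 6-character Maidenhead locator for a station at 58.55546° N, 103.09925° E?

OO18nn

Shift to the Maidenhead origin (180°W, 90°S): lon 283.0992, lat 148.5555.
Field (20°×10°, letters A–R): 283.0992/20 → 14 → O, 148.5555/10 → 14 → O; chars OO.
Square (2°×1°, digits 0–9): 3.0992/2 → 1, 8.5555/1 → 8; chars 18.
Subsquare (5′×2.5′, letters a–x): 1.0992/0.0833333 → 13 → n, 0.5555/0.0416667 → 13 → n; chars nn.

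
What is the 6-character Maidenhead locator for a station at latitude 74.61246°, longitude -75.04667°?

FQ24lo

Shift to the Maidenhead origin (180°W, 90°S): lon 104.9533, lat 164.6125.
Field: lon ⌊104.9533/20⌋ = 5 → F; lat ⌊164.6125/10⌋ = 16 → Q.
Square: lon ⌊4.9533/2⌋ = 2; lat ⌊4.6125/1⌋ = 4.
Subsquare: lon ⌊0.9533/0.0833333⌋ = 11 → l; lat ⌊0.6125/0.0416667⌋ = 14 → o.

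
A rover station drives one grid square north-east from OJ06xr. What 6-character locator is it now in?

Longitude subsquare x = 23; +1 → 24, wraps to 0 = a, carry into square.
Longitude square 0; +1 → 1.
Latitude subsquare r = 17; +1 → 18 = s.

OJ16as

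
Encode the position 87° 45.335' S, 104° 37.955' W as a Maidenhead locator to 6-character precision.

Shift to the Maidenhead origin (180°W, 90°S): lon 75.3674, lat 2.2444.
Field: lon ⌊75.3674/20⌋ = 3 → D; lat ⌊2.2444/10⌋ = 0 → A.
Square: lon ⌊15.3674/2⌋ = 7; lat ⌊2.2444/1⌋ = 2.
Subsquare: lon ⌊1.3674/0.0833333⌋ = 16 → q; lat ⌊0.2444/0.0416667⌋ = 5 → f.

DA72qf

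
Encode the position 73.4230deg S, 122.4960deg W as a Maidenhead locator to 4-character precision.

CB86

Offset from 180°W / 90°S: lon 57.50°, lat 16.58°.
Field: 57.50/20 → 2 → C, 16.58/10 → 1 → B; chars CB.
Square: 17.50/2 → 8, 6.58/1 → 6; chars 86.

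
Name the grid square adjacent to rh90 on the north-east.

Longitude square 9; +1 → 10, wraps to 0, carry into field.
Longitude field R = 17; +1 → 18, wraps to 0 = A, wrapping around the antimeridian.
Latitude square 0; +1 → 1.

AH01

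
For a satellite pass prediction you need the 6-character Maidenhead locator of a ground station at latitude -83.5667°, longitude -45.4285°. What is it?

Offset from 180°W / 90°S: lon 134.5715°, lat 6.4333°.
Field: 134.5715/20 → 6 → G, 6.4333/10 → 0 → A; chars GA.
Square: 14.5715/2 → 7, 6.4333/1 → 6; chars 76.
Subsquare: 0.5715/0.0833333 → 6 → g, 0.4333/0.0416667 → 10 → k; chars gk.

GA76gk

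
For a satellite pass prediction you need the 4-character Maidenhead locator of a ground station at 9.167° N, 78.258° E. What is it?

MJ99

Shift to the Maidenhead origin (180°W, 90°S): lon 258.26, lat 99.17.
Field: 258.26/20 → 12 → M, 99.17/10 → 9 → J; chars MJ.
Square: 18.26/2 → 9, 9.17/1 → 9; chars 99.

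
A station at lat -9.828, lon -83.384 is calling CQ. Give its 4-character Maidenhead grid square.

EI80

Shift to the Maidenhead origin (180°W, 90°S): lon 96.62, lat 80.17.
Field: lon ⌊96.62/20⌋ = 4 → E; lat ⌊80.17/10⌋ = 8 → I.
Square: lon ⌊16.62/2⌋ = 8; lat ⌊0.17/1⌋ = 0.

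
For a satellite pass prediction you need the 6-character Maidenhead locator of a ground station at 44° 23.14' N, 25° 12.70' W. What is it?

HN74jj

Shift to the Maidenhead origin (180°W, 90°S): lon 154.7883, lat 134.3857.
Field: 154.7883/20 → 7 → H, 134.3857/10 → 13 → N; chars HN.
Square: 14.7883/2 → 7, 4.3857/1 → 4; chars 74.
Subsquare: 0.7883/0.0833333 → 9 → j, 0.3857/0.0416667 → 9 → j; chars jj.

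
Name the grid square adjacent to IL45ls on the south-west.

IL45kr

Longitude subsquare l = 11; −1 → 10 = k.
Latitude subsquare s = 18; −1 → 17 = r.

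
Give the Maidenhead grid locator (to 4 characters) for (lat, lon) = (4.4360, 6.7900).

Offset from 180°W / 90°S: lon 186.79°, lat 94.44°.
Field (20°×10°, letters A–R): 186.79/20 → 9 → J, 94.44/10 → 9 → J; chars JJ.
Square (2°×1°, digits 0–9): 6.79/2 → 3, 4.44/1 → 4; chars 34.

JJ34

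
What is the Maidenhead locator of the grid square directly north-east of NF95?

OF06

Longitude square 9; +1 → 10, wraps to 0, carry into field.
Longitude field N = 13; +1 → 14 = O.
Latitude square 5; +1 → 6.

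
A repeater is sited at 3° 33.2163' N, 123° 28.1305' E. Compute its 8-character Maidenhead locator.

PJ13rn62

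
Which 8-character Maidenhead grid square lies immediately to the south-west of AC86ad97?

Longitude extended square 9; −1 → 8.
Latitude extended square 7; −1 → 6.

AC86ad86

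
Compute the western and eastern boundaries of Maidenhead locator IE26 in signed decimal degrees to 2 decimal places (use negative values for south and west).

Field I=8, E=4: +8·20° lon, +4·10° lat → SW at lon -20°, lat -50°.
Square 2, 6: +2·2° lon, +6·1° lat → SW at lon -16°, lat -44°.
Cell spans 2° lon × 1° lat.
west -16.00, east -14.00.

-16.00, -14.00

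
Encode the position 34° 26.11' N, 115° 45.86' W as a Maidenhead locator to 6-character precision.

Offset from 180°W / 90°S: lon 64.2357°, lat 124.4352°.
Field: 64.2357/20 → 3 → D, 124.4352/10 → 12 → M; chars DM.
Square: 4.2357/2 → 2, 4.4352/1 → 4; chars 24.
Subsquare: 0.2357/0.0833333 → 2 → c, 0.4352/0.0416667 → 10 → k; chars ck.

DM24ck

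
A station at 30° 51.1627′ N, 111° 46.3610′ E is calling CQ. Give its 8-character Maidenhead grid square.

OM50vu24

Shift to the Maidenhead origin (180°W, 90°S): lon 291.77268, lat 120.85271.
Field: lon ⌊291.77268/20⌋ = 14 → O; lat ⌊120.85271/10⌋ = 12 → M.
Square: lon ⌊11.77268/2⌋ = 5; lat ⌊0.85271/1⌋ = 0.
Subsquare: lon ⌊1.77268/0.0833333⌋ = 21 → v; lat ⌊0.85271/0.0416667⌋ = 20 → u.
Extended square: lon ⌊0.02268/0.00833333⌋ = 2; lat ⌊0.01938/0.00416667⌋ = 4.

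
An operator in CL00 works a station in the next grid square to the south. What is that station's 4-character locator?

CK09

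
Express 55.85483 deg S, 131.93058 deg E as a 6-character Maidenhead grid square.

PD54xd

Offset from 180°W / 90°S: lon 311.9306°, lat 34.1452°.
Field: 311.9306/20 → 15 → P, 34.1452/10 → 3 → D; chars PD.
Square: 11.9306/2 → 5, 4.1452/1 → 4; chars 54.
Subsquare: 1.9306/0.0833333 → 23 → x, 0.1452/0.0416667 → 3 → d; chars xd.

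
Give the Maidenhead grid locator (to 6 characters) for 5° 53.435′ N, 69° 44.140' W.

FJ55dv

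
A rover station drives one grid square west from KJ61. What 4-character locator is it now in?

KJ51

Longitude square 6; −1 → 5.
The latitude characters are unchanged.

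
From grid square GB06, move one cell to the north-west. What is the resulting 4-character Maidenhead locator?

Longitude square 0; −1 → -1, wraps to 9, carry into field.
Longitude field G = 6; −1 → 5 = F.
Latitude square 6; +1 → 7.

FB97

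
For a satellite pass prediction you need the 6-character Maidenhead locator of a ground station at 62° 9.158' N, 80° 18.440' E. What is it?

NP02dd

Add 180° to longitude and 90° to latitude: 260.3073, 152.1526.
Field: lon ⌊260.3073/20⌋ = 13 → N; lat ⌊152.1526/10⌋ = 15 → P.
Square: lon ⌊0.3073/2⌋ = 0; lat ⌊2.1526/1⌋ = 2.
Subsquare: lon ⌊0.3073/0.0833333⌋ = 3 → d; lat ⌊0.1526/0.0416667⌋ = 3 → d.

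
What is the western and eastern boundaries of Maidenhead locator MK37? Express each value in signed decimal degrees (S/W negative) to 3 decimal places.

66.000, 68.000

Field M=12, K=10: +12·20° lon, +10·10° lat → SW at lon 60°, lat 10°.
Square 3, 7: +3·2° lon, +7·1° lat → SW at lon 66°, lat 17°.
Cell spans 2° lon × 1° lat.
west 66.000, east 68.000.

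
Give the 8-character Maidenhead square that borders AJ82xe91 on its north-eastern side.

AJ92ae02

Longitude extended square 9; +1 → 10, wraps to 0, carry into subsquare.
Longitude subsquare x = 23; +1 → 24, wraps to 0 = a, carry into square.
Longitude square 8; +1 → 9.
Latitude extended square 1; +1 → 2.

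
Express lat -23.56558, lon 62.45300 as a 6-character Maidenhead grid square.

Offset from 180°W / 90°S: lon 242.4530°, lat 66.4344°.
Field: 242.4530/20 → 12 → M, 66.4344/10 → 6 → G; chars MG.
Square: 2.4530/2 → 1, 6.4344/1 → 6; chars 16.
Subsquare: 0.4530/0.0833333 → 5 → f, 0.4344/0.0416667 → 10 → k; chars fk.

MG16fk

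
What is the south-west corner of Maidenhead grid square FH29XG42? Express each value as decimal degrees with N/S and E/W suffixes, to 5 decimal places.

10.74167° S, 74.05000° W

Field F=5, H=7: +5·20° lon, +7·10° lat → SW at lon -80°, lat -20°.
Square 2, 9: +2·2° lon, +9·1° lat → SW at lon -76°, lat -11°.
Subsquare x=23, g=6: +23·0.0833333° lon, +6·0.0416667° lat → SW at lon -74.0833°, lat -10.75°.
Extended square 4, 2: +4·0.00833333° lon, +2·0.00416667° lat → SW at lon -74.05°, lat -10.7417°.
latitude 10.74167° S, longitude 74.05000° W.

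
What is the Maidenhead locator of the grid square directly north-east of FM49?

FN50

Longitude square 4; +1 → 5.
Latitude square 9; +1 → 10, wraps to 0, carry into field.
Latitude field M = 12; +1 → 13 = N.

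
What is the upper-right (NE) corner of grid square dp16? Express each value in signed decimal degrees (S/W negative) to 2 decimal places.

67.00, -116.00

Field D=3, P=15: +3·20° lon, +15·10° lat → SW at lon -120°, lat 60°.
Square 1, 6: +1·2° lon, +6·1° lat → SW at lon -118°, lat 66°.
Cell spans 2° lon × 1° lat. NE corner is SW corner plus one full cell.
latitude 67.00, longitude -116.00.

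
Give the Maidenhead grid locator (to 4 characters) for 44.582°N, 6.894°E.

Shift to the Maidenhead origin (180°W, 90°S): lon 186.89, lat 134.58.
Field: 186.89/20 → 9 → J, 134.58/10 → 13 → N; chars JN.
Square: 6.89/2 → 3, 4.58/1 → 4; chars 34.

JN34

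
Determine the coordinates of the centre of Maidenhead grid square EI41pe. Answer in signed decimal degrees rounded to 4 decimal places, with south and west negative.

-8.8125, -90.7083

Field E=4, I=8: +4·20° lon, +8·10° lat → SW at lon -100°, lat -10°.
Square 4, 1: +4·2° lon, +1·1° lat → SW at lon -92°, lat -9°.
Subsquare p=15, e=4: +15·0.0833333° lon, +4·0.0416667° lat → SW at lon -90.75°, lat -8.83333°.
Cell spans 0.0833333° lon × 0.0416667° lat. Centre is SW corner plus half of each.
latitude -8.8125, longitude -90.7083.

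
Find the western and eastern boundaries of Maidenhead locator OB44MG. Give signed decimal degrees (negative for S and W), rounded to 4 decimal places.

109.0000, 109.0833

Field O=14, B=1: +14·20° lon, +1·10° lat → SW at lon 100°, lat -80°.
Square 4, 4: +4·2° lon, +4·1° lat → SW at lon 108°, lat -76°.
Subsquare m=12, g=6: +12·0.0833333° lon, +6·0.0416667° lat → SW at lon 109°, lat -75.75°.
Cell spans 0.0833333° lon × 0.0416667° lat.
west 109.0000, east 109.0833.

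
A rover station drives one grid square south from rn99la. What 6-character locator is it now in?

RN98lx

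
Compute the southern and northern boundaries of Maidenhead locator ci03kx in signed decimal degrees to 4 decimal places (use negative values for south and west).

-6.0417, -6.0000

Field C=2, I=8: +2·20° lon, +8·10° lat → SW at lon -140°, lat -10°.
Square 0, 3: +0·2° lon, +3·1° lat → SW at lon -140°, lat -7°.
Subsquare k=10, x=23: +10·0.0833333° lon, +23·0.0416667° lat → SW at lon -139.167°, lat -6.04167°.
Cell spans 0.0833333° lon × 0.0416667° lat.
south -6.0417, north -6.0000.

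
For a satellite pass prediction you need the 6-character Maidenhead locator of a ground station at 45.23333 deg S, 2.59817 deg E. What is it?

JE14hs

Offset from 180°W / 90°S: lon 182.5982°, lat 44.7667°.
Field: 182.5982/20 → 9 → J, 44.7667/10 → 4 → E; chars JE.
Square: 2.5982/2 → 1, 4.7667/1 → 4; chars 14.
Subsquare: 0.5982/0.0833333 → 7 → h, 0.7667/0.0416667 → 18 → s; chars hs.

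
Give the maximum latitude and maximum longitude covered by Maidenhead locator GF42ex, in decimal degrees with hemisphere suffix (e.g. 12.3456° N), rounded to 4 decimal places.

Field G=6, F=5: +6·20° lon, +5·10° lat → SW at lon -60°, lat -40°.
Square 4, 2: +4·2° lon, +2·1° lat → SW at lon -52°, lat -38°.
Subsquare e=4, x=23: +4·0.0833333° lon, +23·0.0416667° lat → SW at lon -51.6667°, lat -37.0417°.
Cell spans 0.0833333° lon × 0.0416667° lat. NE corner is SW corner plus one full cell.
latitude 37.0000° S, longitude 51.5833° W.

37.0000° S, 51.5833° W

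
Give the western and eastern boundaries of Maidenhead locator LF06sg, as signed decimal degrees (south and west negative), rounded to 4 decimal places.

Field L=11, F=5: +11·20° lon, +5·10° lat → SW at lon 40°, lat -40°.
Square 0, 6: +0·2° lon, +6·1° lat → SW at lon 40°, lat -34°.
Subsquare s=18, g=6: +18·0.0833333° lon, +6·0.0416667° lat → SW at lon 41.5°, lat -33.75°.
Cell spans 0.0833333° lon × 0.0416667° lat.
west 41.5000, east 41.5833.

41.5000, 41.5833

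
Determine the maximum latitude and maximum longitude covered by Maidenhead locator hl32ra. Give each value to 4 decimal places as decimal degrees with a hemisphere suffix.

Field H=7, L=11: +7·20° lon, +11·10° lat → SW at lon -40°, lat 20°.
Square 3, 2: +3·2° lon, +2·1° lat → SW at lon -34°, lat 22°.
Subsquare r=17, a=0: +17·0.0833333° lon, +0·0.0416667° lat → SW at lon -32.5833°, lat 22°.
Cell spans 0.0833333° lon × 0.0416667° lat. NE corner is SW corner plus one full cell.
latitude 22.0417° N, longitude 32.5000° W.

22.0417° N, 32.5000° W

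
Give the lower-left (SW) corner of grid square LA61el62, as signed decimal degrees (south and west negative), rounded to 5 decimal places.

-88.53333, 52.38333

Field L=11, A=0: +11·20° lon, +0·10° lat → SW at lon 40°, lat -90°.
Square 6, 1: +6·2° lon, +1·1° lat → SW at lon 52°, lat -89°.
Subsquare e=4, l=11: +4·0.0833333° lon, +11·0.0416667° lat → SW at lon 52.3333°, lat -88.5417°.
Extended square 6, 2: +6·0.00833333° lon, +2·0.00416667° lat → SW at lon 52.3833°, lat -88.5333°.
latitude -88.53333, longitude 52.38333.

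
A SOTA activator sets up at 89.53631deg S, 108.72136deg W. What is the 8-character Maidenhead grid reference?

Shift to the Maidenhead origin (180°W, 90°S): lon 71.27864, lat 0.46369.
Field (20°×10°, letters A–R): 71.27864/20 → 3 → D, 0.46369/10 → 0 → A; chars DA.
Square (2°×1°, digits 0–9): 11.27864/2 → 5, 0.46369/1 → 0; chars 50.
Subsquare (5′×2.5′, letters a–x): 1.27864/0.0833333 → 15 → p, 0.46369/0.0416667 → 11 → l; chars pl.
Extended square (30″×15″, digits 0–9): 0.02864/0.00833333 → 3, 0.00536/0.00416667 → 1; chars 31.

DA50pl31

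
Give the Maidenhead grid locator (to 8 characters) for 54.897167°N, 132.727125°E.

Offset from 180°W / 90°S: lon 312.72713°, lat 144.89717°.
Field: 312.72713/20 → 15 → P, 144.89717/10 → 14 → O; chars PO.
Square: 12.72713/2 → 6, 4.89717/1 → 4; chars 64.
Subsquare: 0.72713/0.0833333 → 8 → i, 0.89717/0.0416667 → 21 → v; chars iv.
Extended square: 0.06046/0.00833333 → 7, 0.02217/0.00416667 → 5; chars 75.

PO64iv75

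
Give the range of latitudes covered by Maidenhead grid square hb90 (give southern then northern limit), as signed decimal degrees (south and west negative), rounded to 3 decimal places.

Field H=7, B=1: +7·20° lon, +1·10° lat → SW at lon -40°, lat -80°.
Square 9, 0: +9·2° lon, +0·1° lat → SW at lon -22°, lat -80°.
Cell spans 2° lon × 1° lat.
south -80.000, north -79.000.

-80.000, -79.000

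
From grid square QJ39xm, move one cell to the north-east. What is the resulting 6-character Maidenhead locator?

QJ49an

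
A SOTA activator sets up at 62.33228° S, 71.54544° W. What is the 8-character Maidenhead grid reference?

FC47fq40

Shift to the Maidenhead origin (180°W, 90°S): lon 108.45456, lat 27.66772.
Field: lon ⌊108.45456/20⌋ = 5 → F; lat ⌊27.66772/10⌋ = 2 → C.
Square: lon ⌊8.45456/2⌋ = 4; lat ⌊7.66772/1⌋ = 7.
Subsquare: lon ⌊0.45456/0.0833333⌋ = 5 → f; lat ⌊0.66772/0.0416667⌋ = 16 → q.
Extended square: lon ⌊0.03789/0.00833333⌋ = 4; lat ⌊0.00105/0.00416667⌋ = 0.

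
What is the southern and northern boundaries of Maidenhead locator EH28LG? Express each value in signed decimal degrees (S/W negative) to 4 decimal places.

-11.7500, -11.7083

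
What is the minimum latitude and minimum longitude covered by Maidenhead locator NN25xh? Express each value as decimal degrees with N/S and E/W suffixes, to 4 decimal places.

45.2917° N, 85.9167° E

Field N=13, N=13: +13·20° lon, +13·10° lat → SW at lon 80°, lat 40°.
Square 2, 5: +2·2° lon, +5·1° lat → SW at lon 84°, lat 45°.
Subsquare x=23, h=7: +23·0.0833333° lon, +7·0.0416667° lat → SW at lon 85.9167°, lat 45.2917°.
latitude 45.2917° N, longitude 85.9167° E.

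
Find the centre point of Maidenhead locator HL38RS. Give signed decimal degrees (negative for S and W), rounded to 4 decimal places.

28.7708, -32.5417

Field H=7, L=11: +7·20° lon, +11·10° lat → SW at lon -40°, lat 20°.
Square 3, 8: +3·2° lon, +8·1° lat → SW at lon -34°, lat 28°.
Subsquare r=17, s=18: +17·0.0833333° lon, +18·0.0416667° lat → SW at lon -32.5833°, lat 28.75°.
Cell spans 0.0833333° lon × 0.0416667° lat. Centre is SW corner plus half of each.
latitude 28.7708, longitude -32.5417.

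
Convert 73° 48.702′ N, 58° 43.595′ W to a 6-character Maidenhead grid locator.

Offset from 180°W / 90°S: lon 121.2734°, lat 163.8117°.
Field (20°×10°, letters A–R): lon ⌊121.2734/20⌋ = 6 → G; lat ⌊163.8117/10⌋ = 16 → Q.
Square (2°×1°, digits 0–9): lon ⌊1.2734/2⌋ = 0; lat ⌊3.8117/1⌋ = 3.
Subsquare (5′×2.5′, letters a–x): lon ⌊1.2734/0.0833333⌋ = 15 → p; lat ⌊0.8117/0.0416667⌋ = 19 → t.

GQ03pt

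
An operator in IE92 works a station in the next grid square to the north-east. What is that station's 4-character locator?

JE03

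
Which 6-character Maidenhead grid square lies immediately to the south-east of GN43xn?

Longitude subsquare x = 23; +1 → 24, wraps to 0 = a, carry into square.
Longitude square 4; +1 → 5.
Latitude subsquare n = 13; −1 → 12 = m.

GN53am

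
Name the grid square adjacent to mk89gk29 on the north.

Latitude extended square 9; +1 → 10, wraps to 0, carry into subsquare.
Latitude subsquare k = 10; +1 → 11 = l.
The longitude characters are unchanged.

MK89gl20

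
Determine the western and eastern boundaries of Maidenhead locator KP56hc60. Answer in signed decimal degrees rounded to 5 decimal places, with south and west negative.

30.63333, 30.64167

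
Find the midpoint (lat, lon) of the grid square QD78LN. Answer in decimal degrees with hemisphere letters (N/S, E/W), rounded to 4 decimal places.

Field Q=16, D=3: +16·20° lon, +3·10° lat → SW at lon 140°, lat -60°.
Square 7, 8: +7·2° lon, +8·1° lat → SW at lon 154°, lat -52°.
Subsquare l=11, n=13: +11·0.0833333° lon, +13·0.0416667° lat → SW at lon 154.917°, lat -51.4583°.
Cell spans 0.0833333° lon × 0.0416667° lat. Centre is SW corner plus half of each.
latitude 51.4375° S, longitude 154.9583° E.

51.4375° S, 154.9583° E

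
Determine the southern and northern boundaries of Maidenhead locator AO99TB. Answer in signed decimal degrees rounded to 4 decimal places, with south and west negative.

Field A=0, O=14: +0·20° lon, +14·10° lat → SW at lon -180°, lat 50°.
Square 9, 9: +9·2° lon, +9·1° lat → SW at lon -162°, lat 59°.
Subsquare t=19, b=1: +19·0.0833333° lon, +1·0.0416667° lat → SW at lon -160.417°, lat 59.0417°.
Cell spans 0.0833333° lon × 0.0416667° lat.
south 59.0417, north 59.0833.

59.0417, 59.0833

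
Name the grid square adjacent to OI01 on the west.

Longitude square 0; −1 → -1, wraps to 9, carry into field.
Longitude field O = 14; −1 → 13 = N.
The latitude characters are unchanged.

NI91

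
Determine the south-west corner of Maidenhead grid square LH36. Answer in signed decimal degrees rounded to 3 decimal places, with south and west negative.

-14.000, 46.000

Field L=11, H=7: +11·20° lon, +7·10° lat → SW at lon 40°, lat -20°.
Square 3, 6: +3·2° lon, +6·1° lat → SW at lon 46°, lat -14°.
latitude -14.000, longitude 46.000.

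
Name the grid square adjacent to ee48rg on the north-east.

Longitude subsquare r = 17; +1 → 18 = s.
Latitude subsquare g = 6; +1 → 7 = h.

EE48sh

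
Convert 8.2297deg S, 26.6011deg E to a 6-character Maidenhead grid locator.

KI31hs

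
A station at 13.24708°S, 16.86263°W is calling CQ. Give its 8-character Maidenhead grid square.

IH16ns60

Offset from 180°W / 90°S: lon 163.13737°, lat 76.75292°.
Field: lon ⌊163.13737/20⌋ = 8 → I; lat ⌊76.75292/10⌋ = 7 → H.
Square: lon ⌊3.13737/2⌋ = 1; lat ⌊6.75292/1⌋ = 6.
Subsquare: lon ⌊1.13737/0.0833333⌋ = 13 → n; lat ⌊0.75292/0.0416667⌋ = 18 → s.
Extended square: lon ⌊0.05404/0.00833333⌋ = 6; lat ⌊0.00292/0.00416667⌋ = 0.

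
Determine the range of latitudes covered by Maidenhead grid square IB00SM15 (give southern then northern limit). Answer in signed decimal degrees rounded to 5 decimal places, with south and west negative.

-79.47917, -79.47500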